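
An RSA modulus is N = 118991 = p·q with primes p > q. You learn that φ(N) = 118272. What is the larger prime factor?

463

φ(n) = (p−1)(q−1) = n − (p+q) + 1, so p + q = 118991 − 118272 + 1 = 720.
p and q are the roots of t² − 720t + 118991 = 0.
Discriminant: 720² − 4·118991 = 518400 − 475964 = 42436; √42436 = 206.
q = (720 − 206)/2 = 257, p = (720 + 206)/2 = 463.
Check: 257 · 463 = 118991.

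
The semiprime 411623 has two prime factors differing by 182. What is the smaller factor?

Since p = q + 182, we have 411623 = q(q + 182), so q² + 182q − 411623 = 0.
Discriminant: 182² + 4·411623 = 33124 + 1646492 = 1679616; √1679616 = 1296.
q = (−182 + 1296)/2 = 557, and p = q + 182 = 739.
Check: 557 · 739 = 411623.

557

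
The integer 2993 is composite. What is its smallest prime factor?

41

2993 is odd.
Digit sum 23, not divisible by 3.
Ends in 3: not divisible by 5.
7: 2993 = 7·427 + 4
11: 2993 = 11·272 + 1
13: 2993 = 13·230 + 3
17: 2993 = 17·176 + 1
19: 2993 = 19·157 + 10
23: 2993 = 23·130 + 3
29: 2993 = 29·103 + 6
31: 2993 = 31·96 + 17
37: 2993 = 37·80 + 33
41: 2993 = 41·73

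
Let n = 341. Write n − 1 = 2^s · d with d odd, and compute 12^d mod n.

254

341 − 1 = 340 = 2^2 · 85, so d = 85.
12^1 ≡ 12 (mod 341)
12^2 ≡ 12^2 = 144 ≡ 144 (mod 341)
12^4 ≡ 144^2 = 20736 ≡ 276 (mod 341)
12^8 ≡ 276^2 = 76176 ≡ 133 (mod 341)
12^16 ≡ 133^2 = 17689 ≡ 298 (mod 341)
12^32 ≡ 298^2 = 88804 ≡ 144 (mod 341)
12^64 ≡ 144^2 = 20736 ≡ 276 (mod 341)
85 = 64 + 16 + 4 + 1 in binary powers of 2.
So 12^85 ≡ 276 · 298 · 276 · 12 ≡ 254 (mod 341).
Squaring chain: 254 → 67; never reaches −1, so base 12 is a Miller–Rabin witness that 341 is composite.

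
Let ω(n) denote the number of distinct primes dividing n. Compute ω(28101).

4

28101 = 3 · 9367
9367 = 17 · 551
551 = 19 · 29
28101 = 3 · 17 · 19 · 29, which has 4 distinct prime factors.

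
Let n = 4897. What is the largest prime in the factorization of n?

4897 = 59 · 83
83 is prime.
So 4897 = 59 · 83; the largest prime factor is 83.

83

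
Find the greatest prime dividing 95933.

95933 = 23 · 4171
4171 = 43 · 97
97 is prime.
So 95933 = 23 · 43 · 97; the largest prime factor is 97.

97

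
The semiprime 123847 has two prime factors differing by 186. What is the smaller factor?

Since p = q + 186, we have 123847 = q(q + 186), so q² + 186q − 123847 = 0.
Discriminant: 186² + 4·123847 = 34596 + 495388 = 529984; √529984 = 728.
q = (−186 + 728)/2 = 271, and p = q + 186 = 457.
Check: 271 · 457 = 123847.

271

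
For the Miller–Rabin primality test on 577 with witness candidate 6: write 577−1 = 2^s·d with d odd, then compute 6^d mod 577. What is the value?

391

577 − 1 = 576 = 2^6 · 9, so d = 9.
6^1 ≡ 6 (mod 577)
6^2 ≡ 6^2 = 36 ≡ 36 (mod 577)
6^4 ≡ 36^2 = 1296 ≡ 142 (mod 577)
6^8 ≡ 142^2 = 20164 ≡ 546 (mod 577)
9 = 8 + 1 in binary powers of 2.
So 6^9 ≡ 546 · 6 ≡ 391 (mod 577).
Squaring chain: 391 → 553 → 576 → 1 → 1 → 1; reaches −1, so base 6 does not prove 577 composite.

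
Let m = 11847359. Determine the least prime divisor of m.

11847359 is odd.
Digit sum 38, not divisible by 3.
Ends in 9: not divisible by 5.
7: 11847359 = 7·1692479 + 6
11: 11847359 = 11·1077032 + 7
13: 11847359 = 13·911335 + 4
17: 11847359 = 17·696903 + 8
19: 11847359 = 19·623545 + 4
23: 11847359 = 23·515102 + 13
29: 11847359 = 29·408529 + 18
31: 11847359 = 31·382172 + 27
37: 11847359 = 37·320198 + 33
41: 11847359 = 41·288959 + 40
43: 11847359 = 43·275519 + 42
47: 11847359 = 47·252071 + 22
53: 11847359 = 53·223535 + 4
59: 11847359 = 59·200802 + 41
61: 11847359 = 61·194219

61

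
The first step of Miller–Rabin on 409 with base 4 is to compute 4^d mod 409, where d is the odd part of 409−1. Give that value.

408

409 − 1 = 408 = 2^3 · 51, so d = 51.
4^1 ≡ 4 (mod 409)
4^2 ≡ 4^2 = 16 ≡ 16 (mod 409)
4^4 ≡ 16^2 = 256 ≡ 256 (mod 409)
4^8 ≡ 256^2 = 65536 ≡ 96 (mod 409)
4^16 ≡ 96^2 = 9216 ≡ 218 (mod 409)
4^32 ≡ 218^2 = 47524 ≡ 80 (mod 409)
51 = 32 + 16 + 2 + 1 in binary powers of 2.
So 4^51 ≡ 80 · 218 · 16 · 4 ≡ 408 (mod 409).
Since 4^d ≡ 408 (mod 409), base 4 does not prove 409 composite.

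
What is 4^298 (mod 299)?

165

4^1 ≡ 4 (mod 299)
4^2 ≡ 4^2 = 16 ≡ 16 (mod 299)
4^4 ≡ 16^2 = 256 ≡ 256 (mod 299)
4^8 ≡ 256^2 = 65536 ≡ 55 (mod 299)
4^16 ≡ 55^2 = 3025 ≡ 35 (mod 299)
4^32 ≡ 35^2 = 1225 ≡ 29 (mod 299)
4^64 ≡ 29^2 = 841 ≡ 243 (mod 299)
4^128 ≡ 243^2 = 59049 ≡ 146 (mod 299)
4^256 ≡ 146^2 = 21316 ≡ 87 (mod 299)
298 = 256 + 32 + 8 + 2 in binary powers of 2.
So 4^298 ≡ 87 · 29 · 55 · 16 ≡ 165 (mod 299).
Since 165 ≠ 1, base 4 is a Fermat witness: 299 is composite.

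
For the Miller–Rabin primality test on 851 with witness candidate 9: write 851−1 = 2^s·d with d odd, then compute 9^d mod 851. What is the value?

303

851 − 1 = 850 = 2^1 · 425, so d = 425.
9^1 ≡ 9 (mod 851)
9^2 ≡ 9^2 = 81 ≡ 81 (mod 851)
9^4 ≡ 81^2 = 6561 ≡ 604 (mod 851)
9^8 ≡ 604^2 = 364816 ≡ 588 (mod 851)
9^16 ≡ 588^2 = 345744 ≡ 238 (mod 851)
9^32 ≡ 238^2 = 56644 ≡ 478 (mod 851)
9^64 ≡ 478^2 = 228484 ≡ 416 (mod 851)
9^128 ≡ 416^2 = 173056 ≡ 303 (mod 851)
9^256 ≡ 303^2 = 91809 ≡ 752 (mod 851)
425 = 256 + 128 + 32 + 8 + 1 in binary powers of 2.
So 9^425 ≡ 752 · 303 · 478 · 588 · 9 ≡ 303 (mod 851).
Squaring chain: 303; never reaches −1, so base 9 is a Miller–Rabin witness that 851 is composite.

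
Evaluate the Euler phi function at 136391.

Factor: 136391 = 17 · 71 · 113.
φ(136391) = (17−1) · (71−1) · (113−1) = 16 · 70 · 112 = 125440.

125440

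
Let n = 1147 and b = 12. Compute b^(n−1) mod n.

1025

12^1 ≡ 12 (mod 1147)
12^2 ≡ 12^2 = 144 ≡ 144 (mod 1147)
12^4 ≡ 144^2 = 20736 ≡ 90 (mod 1147)
12^8 ≡ 90^2 = 8100 ≡ 71 (mod 1147)
12^16 ≡ 71^2 = 5041 ≡ 453 (mod 1147)
12^32 ≡ 453^2 = 205209 ≡ 1043 (mod 1147)
12^64 ≡ 1043^2 = 1087849 ≡ 493 (mod 1147)
12^128 ≡ 493^2 = 243049 ≡ 1032 (mod 1147)
12^256 ≡ 1032^2 = 1065024 ≡ 608 (mod 1147)
12^512 ≡ 608^2 = 369664 ≡ 330 (mod 1147)
12^1024 ≡ 330^2 = 108900 ≡ 1082 (mod 1147)
1146 = 1024 + 64 + 32 + 16 + 8 + 2 in binary powers of 2.
So 12^1146 ≡ 1082 · 493 · 1043 · 453 · 71 · 144 ≡ 1025 (mod 1147).
Since 1025 ≠ 1, base 12 is a Fermat witness: 1147 is composite.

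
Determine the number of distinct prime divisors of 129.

129 = 3 · 43
129 = 3 · 43, which has 2 distinct prime factors.

2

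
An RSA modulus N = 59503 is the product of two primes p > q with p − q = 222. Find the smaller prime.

157

Since p = q + 222, we have 59503 = q(q + 222), so q² + 222q − 59503 = 0.
Discriminant: 222² + 4·59503 = 49284 + 238012 = 287296; √287296 = 536.
q = (−222 + 536)/2 = 157, and p = q + 222 = 379.
Check: 157 · 379 = 59503.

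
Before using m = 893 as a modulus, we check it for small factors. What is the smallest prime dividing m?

19

893 is odd.
Digit sum 20, not divisible by 3.
Ends in 3: not divisible by 5.
7: 893 = 7·127 + 4
11: 893 = 11·81 + 2
13: 893 = 13·68 + 9
17: 893 = 17·52 + 9
19: 893 = 19·47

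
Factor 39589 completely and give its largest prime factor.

39589 = 11 · 3599
3599 = 59 · 61
61 is prime.
So 39589 = 11 · 59 · 61; the largest prime factor is 61.

61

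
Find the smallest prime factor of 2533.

2533 is odd.
Digit sum 13, not divisible by 3.
Ends in 3: not divisible by 5.
7: 2533 = 7·361 + 6
11: 2533 = 11·230 + 3
13: 2533 = 13·194 + 11
17: 2533 = 17·149

17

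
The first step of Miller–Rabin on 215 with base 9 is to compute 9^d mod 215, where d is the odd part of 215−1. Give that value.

124

215 − 1 = 214 = 2^1 · 107, so d = 107.
9^1 ≡ 9 (mod 215)
9^2 ≡ 9^2 = 81 ≡ 81 (mod 215)
9^4 ≡ 81^2 = 6561 ≡ 111 (mod 215)
9^8 ≡ 111^2 = 12321 ≡ 66 (mod 215)
9^16 ≡ 66^2 = 4356 ≡ 56 (mod 215)
9^32 ≡ 56^2 = 3136 ≡ 126 (mod 215)
9^64 ≡ 126^2 = 15876 ≡ 181 (mod 215)
107 = 64 + 32 + 8 + 2 + 1 in binary powers of 2.
So 9^107 ≡ 181 · 126 · 66 · 81 · 9 ≡ 124 (mod 215).
Squaring chain: 124; never reaches −1, so base 9 is a Miller–Rabin witness that 215 is composite.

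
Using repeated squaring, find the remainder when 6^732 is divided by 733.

6^1 ≡ 6 (mod 733)
6^2 ≡ 6^2 = 36 ≡ 36 (mod 733)
6^4 ≡ 36^2 = 1296 ≡ 563 (mod 733)
6^8 ≡ 563^2 = 316969 ≡ 313 (mod 733)
6^16 ≡ 313^2 = 97969 ≡ 480 (mod 733)
6^32 ≡ 480^2 = 230400 ≡ 238 (mod 733)
6^64 ≡ 238^2 = 56644 ≡ 203 (mod 733)
6^128 ≡ 203^2 = 41209 ≡ 161 (mod 733)
6^256 ≡ 161^2 = 25921 ≡ 266 (mod 733)
6^512 ≡ 266^2 = 70756 ≡ 388 (mod 733)
732 = 512 + 128 + 64 + 16 + 8 + 4 in binary powers of 2.
So 6^732 ≡ 388 · 161 · 203 · 480 · 313 · 563 ≡ 1 (mod 733).
Since the result is 1, base 6 gives no evidence that 733 is composite.

1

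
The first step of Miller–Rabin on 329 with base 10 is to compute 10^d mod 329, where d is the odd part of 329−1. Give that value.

138

329 − 1 = 328 = 2^3 · 41, so d = 41.
10^1 ≡ 10 (mod 329)
10^2 ≡ 10^2 = 100 ≡ 100 (mod 329)
10^4 ≡ 100^2 = 10000 ≡ 130 (mod 329)
10^8 ≡ 130^2 = 16900 ≡ 121 (mod 329)
10^16 ≡ 121^2 = 14641 ≡ 165 (mod 329)
10^32 ≡ 165^2 = 27225 ≡ 247 (mod 329)
41 = 32 + 8 + 1 in binary powers of 2.
So 10^41 ≡ 247 · 121 · 10 ≡ 138 (mod 329).
Squaring chain: 138 → 291 → 128; never reaches −1, so base 10 is a Miller–Rabin witness that 329 is composite.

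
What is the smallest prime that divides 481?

481 is odd.
Digit sum 13, not divisible by 3.
Ends in 1: not divisible by 5.
7: 481 = 7·68 + 5
11: 481 = 11·43 + 8
13: 481 = 13·37

13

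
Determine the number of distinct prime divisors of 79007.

2

79007 = 41^2 · 47
79007 = 41^2 · 47, which has 2 distinct prime factors.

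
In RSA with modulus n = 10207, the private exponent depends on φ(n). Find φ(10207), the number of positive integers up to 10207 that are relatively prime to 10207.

9976

Factor: 10207 = 59 · 173.
φ(10207) = (59−1) · (173−1) = 58 · 172 = 9976.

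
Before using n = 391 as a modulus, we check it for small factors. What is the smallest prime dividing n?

391 is odd.
Digit sum 13, not divisible by 3.
Ends in 1: not divisible by 5.
7: 391 = 7·55 + 6
11: 391 = 11·35 + 6
13: 391 = 13·30 + 1
17: 391 = 17·23

17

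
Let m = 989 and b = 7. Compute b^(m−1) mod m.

767

7^1 ≡ 7 (mod 989)
7^2 ≡ 7^2 = 49 ≡ 49 (mod 989)
7^4 ≡ 49^2 = 2401 ≡ 423 (mod 989)
7^8 ≡ 423^2 = 178929 ≡ 909 (mod 989)
7^16 ≡ 909^2 = 826281 ≡ 466 (mod 989)
7^32 ≡ 466^2 = 217156 ≡ 565 (mod 989)
7^64 ≡ 565^2 = 319225 ≡ 767 (mod 989)
7^128 ≡ 767^2 = 588289 ≡ 823 (mod 989)
7^256 ≡ 823^2 = 677329 ≡ 853 (mod 989)
7^512 ≡ 853^2 = 727609 ≡ 694 (mod 989)
988 = 512 + 256 + 128 + 64 + 16 + 8 + 4 in binary powers of 2.
So 7^988 ≡ 694 · 853 · 823 · 767 · 466 · 909 · 423 ≡ 767 (mod 989).
Since 767 ≠ 1, base 7 is a Fermat witness: 989 is composite.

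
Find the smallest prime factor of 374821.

31

374821 is odd.
Digit sum 25, not divisible by 3.
Ends in 1: not divisible by 5.
7: 374821 = 7·53545 + 6
11: 374821 = 11·34074 + 7
13: 374821 = 13·28832 + 5
17: 374821 = 17·22048 + 5
19: 374821 = 19·19727 + 8
23: 374821 = 23·16296 + 13
29: 374821 = 29·12924 + 25
31: 374821 = 31·12091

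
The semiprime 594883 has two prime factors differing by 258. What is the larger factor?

Since p = q + 258, we have 594883 = q(q + 258), so q² + 258q − 594883 = 0.
Discriminant: 258² + 4·594883 = 66564 + 2379532 = 2446096; √2446096 = 1564.
q = (−258 + 1564)/2 = 653, and p = q + 258 = 911.
Check: 653 · 911 = 594883.

911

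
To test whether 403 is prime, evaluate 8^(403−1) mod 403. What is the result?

8^1 ≡ 8 (mod 403)
8^2 ≡ 8^2 = 64 ≡ 64 (mod 403)
8^4 ≡ 64^2 = 4096 ≡ 66 (mod 403)
8^8 ≡ 66^2 = 4356 ≡ 326 (mod 403)
8^16 ≡ 326^2 = 106276 ≡ 287 (mod 403)
8^32 ≡ 287^2 = 82369 ≡ 157 (mod 403)
8^64 ≡ 157^2 = 24649 ≡ 66 (mod 403)
8^128 ≡ 66^2 = 4356 ≡ 326 (mod 403)
8^256 ≡ 326^2 = 106276 ≡ 287 (mod 403)
402 = 256 + 128 + 16 + 2 in binary powers of 2.
So 8^402 ≡ 287 · 326 · 287 · 64 ≡ 64 (mod 403).
Since 64 ≠ 1, base 8 is a Fermat witness: 403 is composite.

64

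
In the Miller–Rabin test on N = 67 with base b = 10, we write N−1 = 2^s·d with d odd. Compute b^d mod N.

1

67 − 1 = 66 = 2^1 · 33, so d = 33.
10^1 ≡ 10 (mod 67)
10^2 ≡ 10^2 = 100 ≡ 33 (mod 67)
10^4 ≡ 33^2 = 1089 ≡ 17 (mod 67)
10^8 ≡ 17^2 = 289 ≡ 21 (mod 67)
10^16 ≡ 21^2 = 441 ≡ 39 (mod 67)
10^32 ≡ 39^2 = 1521 ≡ 47 (mod 67)
33 = 32 + 1 in binary powers of 2.
So 10^33 ≡ 47 · 10 ≡ 1 (mod 67).
Since 10^d ≡ 1 (mod 67), base 10 does not prove 67 composite.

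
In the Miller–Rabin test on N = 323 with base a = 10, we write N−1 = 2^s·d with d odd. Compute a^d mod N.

323 − 1 = 322 = 2^1 · 161, so d = 161.
10^1 ≡ 10 (mod 323)
10^2 ≡ 10^2 = 100 ≡ 100 (mod 323)
10^4 ≡ 100^2 = 10000 ≡ 310 (mod 323)
10^8 ≡ 310^2 = 96100 ≡ 169 (mod 323)
10^16 ≡ 169^2 = 28561 ≡ 137 (mod 323)
10^32 ≡ 137^2 = 18769 ≡ 35 (mod 323)
10^64 ≡ 35^2 = 1225 ≡ 256 (mod 323)
10^128 ≡ 256^2 = 65536 ≡ 290 (mod 323)
161 = 128 + 32 + 1 in binary powers of 2.
So 10^161 ≡ 290 · 35 · 10 ≡ 78 (mod 323).
Squaring chain: 78; never reaches −1, so base 10 is a Miller–Rabin witness that 323 is composite.

78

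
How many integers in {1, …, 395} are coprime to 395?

Factor: 395 = 5 · 79.
φ(395) = (5−1) · (79−1) = 4 · 78 = 312.

312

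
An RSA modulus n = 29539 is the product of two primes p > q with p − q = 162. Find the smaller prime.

Since p = q + 162, we have 29539 = q(q + 162), so q² + 162q − 29539 = 0.
Discriminant: 162² + 4·29539 = 26244 + 118156 = 144400; √144400 = 380.
q = (−162 + 380)/2 = 109, and p = q + 162 = 271.
Check: 109 · 271 = 29539.

109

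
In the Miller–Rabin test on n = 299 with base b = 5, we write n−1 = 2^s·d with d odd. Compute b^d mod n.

299 − 1 = 298 = 2^1 · 149, so d = 149.
5^1 ≡ 5 (mod 299)
5^2 ≡ 5^2 = 25 ≡ 25 (mod 299)
5^4 ≡ 25^2 = 625 ≡ 27 (mod 299)
5^8 ≡ 27^2 = 729 ≡ 131 (mod 299)
5^16 ≡ 131^2 = 17161 ≡ 118 (mod 299)
5^32 ≡ 118^2 = 13924 ≡ 170 (mod 299)
5^64 ≡ 170^2 = 28900 ≡ 196 (mod 299)
5^128 ≡ 196^2 = 38416 ≡ 144 (mod 299)
149 = 128 + 16 + 4 + 1 in binary powers of 2.
So 5^149 ≡ 144 · 118 · 27 · 5 ≡ 291 (mod 299).
Squaring chain: 291; never reaches −1, so base 5 is a Miller–Rabin witness that 299 is composite.

291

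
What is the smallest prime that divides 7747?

61

7747 is odd.
Digit sum 25, not divisible by 3.
Ends in 7: not divisible by 5.
7: 7747 = 7·1106 + 5
11: 7747 = 11·704 + 3
13: 7747 = 13·595 + 12
17: 7747 = 17·455 + 12
19: 7747 = 19·407 + 14
23: 7747 = 23·336 + 19
29: 7747 = 29·267 + 4
31: 7747 = 31·249 + 28
37: 7747 = 37·209 + 14
41: 7747 = 41·188 + 39
43: 7747 = 43·180 + 7
47: 7747 = 47·164 + 39
53: 7747 = 53·146 + 9
59: 7747 = 59·131 + 18
61: 7747 = 61·127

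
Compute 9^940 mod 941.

1

9^1 ≡ 9 (mod 941)
9^2 ≡ 9^2 = 81 ≡ 81 (mod 941)
9^4 ≡ 81^2 = 6561 ≡ 915 (mod 941)
9^8 ≡ 915^2 = 837225 ≡ 676 (mod 941)
9^16 ≡ 676^2 = 456976 ≡ 591 (mod 941)
9^32 ≡ 591^2 = 349281 ≡ 170 (mod 941)
9^64 ≡ 170^2 = 28900 ≡ 670 (mod 941)
9^128 ≡ 670^2 = 448900 ≡ 43 (mod 941)
9^256 ≡ 43^2 = 1849 ≡ 908 (mod 941)
9^512 ≡ 908^2 = 824464 ≡ 148 (mod 941)
940 = 512 + 256 + 128 + 32 + 8 + 4 in binary powers of 2.
So 9^940 ≡ 148 · 908 · 43 · 170 · 676 · 915 ≡ 1 (mod 941).
Since the result is 1, base 9 gives no evidence that 941 is composite.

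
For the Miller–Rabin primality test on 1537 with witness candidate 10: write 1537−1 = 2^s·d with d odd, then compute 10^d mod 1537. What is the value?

1537 − 1 = 1536 = 2^9 · 3, so d = 3.
10^1 ≡ 10 (mod 1537)
10^2 ≡ 10^2 = 100 ≡ 100 (mod 1537)
3 = 2 + 1 in binary powers of 2.
So 10^3 ≡ 100 · 10 ≡ 1000 (mod 1537).
Squaring chain: 1000 → 950 → 281 → 574 → 558 → 890 → 545 → 384 → 1441; never reaches −1, so base 10 is a Miller–Rabin witness that 1537 is composite.

1000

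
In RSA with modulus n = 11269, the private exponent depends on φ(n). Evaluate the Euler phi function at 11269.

Factor: 11269 = 59 · 191.
φ(11269) = (59−1) · (191−1) = 58 · 190 = 11020.

11020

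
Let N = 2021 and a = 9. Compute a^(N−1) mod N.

9^1 ≡ 9 (mod 2021)
9^2 ≡ 9^2 = 81 ≡ 81 (mod 2021)
9^4 ≡ 81^2 = 6561 ≡ 498 (mod 2021)
9^8 ≡ 498^2 = 248004 ≡ 1442 (mod 2021)
9^16 ≡ 1442^2 = 2079364 ≡ 1776 (mod 2021)
9^32 ≡ 1776^2 = 3154176 ≡ 1416 (mod 2021)
9^64 ≡ 1416^2 = 2005056 ≡ 224 (mod 2021)
9^128 ≡ 224^2 = 50176 ≡ 1672 (mod 2021)
9^256 ≡ 1672^2 = 2795584 ≡ 541 (mod 2021)
9^512 ≡ 541^2 = 292681 ≡ 1657 (mod 2021)
9^1024 ≡ 1657^2 = 2745649 ≡ 1131 (mod 2021)
2020 = 1024 + 512 + 256 + 128 + 64 + 32 + 4 in binary powers of 2.
So 9^2020 ≡ 1131 · 1657 · 541 · 1672 · 224 · 1416 · 498 ≡ 1358 (mod 2021).
Since 1358 ≠ 1, base 9 is a Fermat witness: 2021 is composite.

1358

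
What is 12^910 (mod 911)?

1

12^1 ≡ 12 (mod 911)
12^2 ≡ 12^2 = 144 ≡ 144 (mod 911)
12^4 ≡ 144^2 = 20736 ≡ 694 (mod 911)
12^8 ≡ 694^2 = 481636 ≡ 628 (mod 911)
12^16 ≡ 628^2 = 394384 ≡ 832 (mod 911)
12^32 ≡ 832^2 = 692224 ≡ 775 (mod 911)
12^64 ≡ 775^2 = 600625 ≡ 276 (mod 911)
12^128 ≡ 276^2 = 76176 ≡ 563 (mod 911)
12^256 ≡ 563^2 = 316969 ≡ 852 (mod 911)
12^512 ≡ 852^2 = 725904 ≡ 748 (mod 911)
910 = 512 + 256 + 128 + 8 + 4 + 2 in binary powers of 2.
So 12^910 ≡ 748 · 852 · 563 · 628 · 694 · 144 ≡ 1 (mod 911).
Since the result is 1, base 12 gives no evidence that 911 is composite.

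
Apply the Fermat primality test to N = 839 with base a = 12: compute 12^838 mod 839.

1

12^1 ≡ 12 (mod 839)
12^2 ≡ 12^2 = 144 ≡ 144 (mod 839)
12^4 ≡ 144^2 = 20736 ≡ 600 (mod 839)
12^8 ≡ 600^2 = 360000 ≡ 69 (mod 839)
12^16 ≡ 69^2 = 4761 ≡ 566 (mod 839)
12^32 ≡ 566^2 = 320356 ≡ 697 (mod 839)
12^64 ≡ 697^2 = 485809 ≡ 28 (mod 839)
12^128 ≡ 28^2 = 784 ≡ 784 (mod 839)
12^256 ≡ 784^2 = 614656 ≡ 508 (mod 839)
12^512 ≡ 508^2 = 258064 ≡ 491 (mod 839)
838 = 512 + 256 + 64 + 4 + 2 in binary powers of 2.
So 12^838 ≡ 491 · 508 · 28 · 600 · 144 ≡ 1 (mod 839).
Since the result is 1, base 12 gives no evidence that 839 is composite.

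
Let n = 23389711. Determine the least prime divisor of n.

23389711 is odd.
Digit sum 34, not divisible by 3.
Ends in 1: not divisible by 5.
7: 23389711 = 7·3341387 + 2
11: 23389711 = 11·2126337 + 4
13: 23389711 = 13·1799208 + 7
17: 23389711 = 17·1375865 + 6
19: 23389711 = 19·1231037 + 8
23: 23389711 = 23·1016943 + 22
29: 23389711 = 29·806541 + 22
31: 23389711 = 31·754506 + 25
37: 23389711 = 37·632154 + 13
41: 23389711 = 41·570480 + 31
43: 23389711 = 43·543946 + 33
47: 23389711 = 47·497653 + 20
53: 23389711 = 53·441315 + 16
59: 23389711 = 59·396435 + 46
61: 23389711 = 61·383437 + 54
67: 23389711 = 67·349100 + 11
71: 23389711 = 71·329432 + 39
73: 23389711 = 73·320407

73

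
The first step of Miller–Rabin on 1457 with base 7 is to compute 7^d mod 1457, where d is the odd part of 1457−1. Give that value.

1457 − 1 = 1456 = 2^4 · 91, so d = 91.
7^1 ≡ 7 (mod 1457)
7^2 ≡ 7^2 = 49 ≡ 49 (mod 1457)
7^4 ≡ 49^2 = 2401 ≡ 944 (mod 1457)
7^8 ≡ 944^2 = 891136 ≡ 909 (mod 1457)
7^16 ≡ 909^2 = 826281 ≡ 162 (mod 1457)
7^32 ≡ 162^2 = 26244 ≡ 18 (mod 1457)
7^64 ≡ 18^2 = 324 ≡ 324 (mod 1457)
91 = 64 + 16 + 8 + 2 + 1 in binary powers of 2.
So 7^91 ≡ 324 · 162 · 909 · 49 · 7 ≡ 1061 (mod 1457).
Squaring chain: 1061 → 917 → 200 → 661; never reaches −1, so base 7 is a Miller–Rabin witness that 1457 is composite.

1061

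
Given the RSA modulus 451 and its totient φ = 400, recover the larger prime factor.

φ(n) = (p−1)(q−1) = n − (p+q) + 1, so p + q = 451 − 400 + 1 = 52.
p and q are the roots of t² − 52t + 451 = 0.
Discriminant: 52² − 4·451 = 2704 − 1804 = 900; √900 = 30.
q = (52 − 30)/2 = 11, p = (52 + 30)/2 = 41.
Check: 11 · 41 = 451.

41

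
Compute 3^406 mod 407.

256

3^1 ≡ 3 (mod 407)
3^2 ≡ 3^2 = 9 ≡ 9 (mod 407)
3^4 ≡ 9^2 = 81 ≡ 81 (mod 407)
3^8 ≡ 81^2 = 6561 ≡ 49 (mod 407)
3^16 ≡ 49^2 = 2401 ≡ 366 (mod 407)
3^32 ≡ 366^2 = 133956 ≡ 53 (mod 407)
3^64 ≡ 53^2 = 2809 ≡ 367 (mod 407)
3^128 ≡ 367^2 = 134689 ≡ 379 (mod 407)
3^256 ≡ 379^2 = 143641 ≡ 377 (mod 407)
406 = 256 + 128 + 16 + 4 + 2 in binary powers of 2.
So 3^406 ≡ 377 · 379 · 366 · 81 · 9 ≡ 256 (mod 407).
Since 256 ≠ 1, base 3 is a Fermat witness: 407 is composite.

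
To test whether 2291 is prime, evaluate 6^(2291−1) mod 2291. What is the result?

6^1 ≡ 6 (mod 2291)
6^2 ≡ 6^2 = 36 ≡ 36 (mod 2291)
6^4 ≡ 36^2 = 1296 ≡ 1296 (mod 2291)
6^8 ≡ 1296^2 = 1679616 ≡ 313 (mod 2291)
6^16 ≡ 313^2 = 97969 ≡ 1747 (mod 2291)
6^32 ≡ 1747^2 = 3052009 ≡ 397 (mod 2291)
6^64 ≡ 397^2 = 157609 ≡ 1821 (mod 2291)
6^128 ≡ 1821^2 = 3316041 ≡ 964 (mod 2291)
6^256 ≡ 964^2 = 929296 ≡ 1441 (mod 2291)
6^512 ≡ 1441^2 = 2076481 ≡ 835 (mod 2291)
6^1024 ≡ 835^2 = 697225 ≡ 761 (mod 2291)
6^2048 ≡ 761^2 = 579121 ≡ 1789 (mod 2291)
2290 = 2048 + 128 + 64 + 32 + 16 + 2 in binary powers of 2.
So 6^2290 ≡ 1789 · 964 · 1821 · 397 · 1747 · 36 ≡ 400 (mod 2291).
Since 400 ≠ 1, base 6 is a Fermat witness: 2291 is composite.

400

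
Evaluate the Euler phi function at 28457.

Factor: 28457 = 11 · 13 · 199.
φ(28457) = (11−1) · (13−1) · (199−1) = 10 · 12 · 198 = 23760.

23760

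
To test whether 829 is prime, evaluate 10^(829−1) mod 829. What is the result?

10^1 ≡ 10 (mod 829)
10^2 ≡ 10^2 = 100 ≡ 100 (mod 829)
10^4 ≡ 100^2 = 10000 ≡ 52 (mod 829)
10^8 ≡ 52^2 = 2704 ≡ 217 (mod 829)
10^16 ≡ 217^2 = 47089 ≡ 665 (mod 829)
10^32 ≡ 665^2 = 442225 ≡ 368 (mod 829)
10^64 ≡ 368^2 = 135424 ≡ 297 (mod 829)
10^128 ≡ 297^2 = 88209 ≡ 335 (mod 829)
10^256 ≡ 335^2 = 112225 ≡ 310 (mod 829)
10^512 ≡ 310^2 = 96100 ≡ 765 (mod 829)
828 = 512 + 256 + 32 + 16 + 8 + 4 in binary powers of 2.
So 10^828 ≡ 765 · 310 · 368 · 665 · 217 · 52 ≡ 1 (mod 829).
Since the result is 1, base 10 gives no evidence that 829 is composite.

1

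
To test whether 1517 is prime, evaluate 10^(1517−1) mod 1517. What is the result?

10^1 ≡ 10 (mod 1517)
10^2 ≡ 10^2 = 100 ≡ 100 (mod 1517)
10^4 ≡ 100^2 = 10000 ≡ 898 (mod 1517)
10^8 ≡ 898^2 = 806404 ≡ 877 (mod 1517)
10^16 ≡ 877^2 = 769129 ≡ 10 (mod 1517)
10^32 ≡ 10^2 = 100 ≡ 100 (mod 1517)
10^64 ≡ 100^2 = 10000 ≡ 898 (mod 1517)
10^128 ≡ 898^2 = 806404 ≡ 877 (mod 1517)
10^256 ≡ 877^2 = 769129 ≡ 10 (mod 1517)
10^512 ≡ 10^2 = 100 ≡ 100 (mod 1517)
10^1024 ≡ 100^2 = 10000 ≡ 898 (mod 1517)
1516 = 1024 + 256 + 128 + 64 + 32 + 8 + 4 in binary powers of 2.
So 10^1516 ≡ 898 · 10 · 877 · 898 · 100 · 877 · 898 ≡ 10 (mod 1517).
Since 10 ≠ 1, base 10 is a Fermat witness: 1517 is composite.

10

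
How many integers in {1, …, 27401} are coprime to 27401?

Factor: 27401 = 11 · 47 · 53.
φ(27401) = (11−1) · (47−1) · (53−1) = 10 · 46 · 52 = 23920.

23920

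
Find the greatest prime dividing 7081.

7081 = 73 · 97
97 is prime.
So 7081 = 73 · 97; the largest prime factor is 97.

97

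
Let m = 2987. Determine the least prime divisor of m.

2987 is odd.
Digit sum 26, not divisible by 3.
Ends in 7: not divisible by 5.
7: 2987 = 7·426 + 5
11: 2987 = 11·271 + 6
13: 2987 = 13·229 + 10
17: 2987 = 17·175 + 12
19: 2987 = 19·157 + 4
23: 2987 = 23·129 + 20
29: 2987 = 29·103

29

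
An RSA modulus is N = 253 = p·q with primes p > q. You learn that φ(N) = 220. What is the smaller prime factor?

φ(n) = (p−1)(q−1) = n − (p+q) + 1, so p + q = 253 − 220 + 1 = 34.
p and q are the roots of t² − 34t + 253 = 0.
Discriminant: 34² − 4·253 = 1156 − 1012 = 144; √144 = 12.
q = (34 − 12)/2 = 11, p = (34 + 12)/2 = 23.
Check: 11 · 23 = 253.

11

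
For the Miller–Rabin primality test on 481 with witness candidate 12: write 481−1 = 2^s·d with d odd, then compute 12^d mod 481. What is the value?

454

481 − 1 = 480 = 2^5 · 15, so d = 15.
12^1 ≡ 12 (mod 481)
12^2 ≡ 12^2 = 144 ≡ 144 (mod 481)
12^4 ≡ 144^2 = 20736 ≡ 53 (mod 481)
12^8 ≡ 53^2 = 2809 ≡ 404 (mod 481)
15 = 8 + 4 + 2 + 1 in binary powers of 2.
So 12^15 ≡ 404 · 53 · 144 · 12 ≡ 454 (mod 481).
Squaring chain: 454 → 248 → 417 → 248 → 417; never reaches −1, so base 12 is a Miller–Rabin witness that 481 is composite.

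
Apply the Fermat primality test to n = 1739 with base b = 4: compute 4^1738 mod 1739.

995

4^1 ≡ 4 (mod 1739)
4^2 ≡ 4^2 = 16 ≡ 16 (mod 1739)
4^4 ≡ 16^2 = 256 ≡ 256 (mod 1739)
4^8 ≡ 256^2 = 65536 ≡ 1193 (mod 1739)
4^16 ≡ 1193^2 = 1423249 ≡ 747 (mod 1739)
4^32 ≡ 747^2 = 558009 ≡ 1529 (mod 1739)
4^64 ≡ 1529^2 = 2337841 ≡ 625 (mod 1739)
4^128 ≡ 625^2 = 390625 ≡ 1089 (mod 1739)
4^256 ≡ 1089^2 = 1185921 ≡ 1662 (mod 1739)
4^512 ≡ 1662^2 = 2762244 ≡ 712 (mod 1739)
4^1024 ≡ 712^2 = 506944 ≡ 895 (mod 1739)
1738 = 1024 + 512 + 128 + 64 + 8 + 2 in binary powers of 2.
So 4^1738 ≡ 895 · 712 · 1089 · 625 · 1193 · 16 ≡ 995 (mod 1739).
Since 995 ≠ 1, base 4 is a Fermat witness: 1739 is composite.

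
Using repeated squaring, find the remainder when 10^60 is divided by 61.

10^1 ≡ 10 (mod 61)
10^2 ≡ 10^2 = 100 ≡ 39 (mod 61)
10^4 ≡ 39^2 = 1521 ≡ 57 (mod 61)
10^8 ≡ 57^2 = 3249 ≡ 16 (mod 61)
10^16 ≡ 16^2 = 256 ≡ 12 (mod 61)
10^32 ≡ 12^2 = 144 ≡ 22 (mod 61)
60 = 32 + 16 + 8 + 4 in binary powers of 2.
So 10^60 ≡ 22 · 12 · 16 · 57 ≡ 1 (mod 61).
Since the result is 1, base 10 gives no evidence that 61 is composite.

1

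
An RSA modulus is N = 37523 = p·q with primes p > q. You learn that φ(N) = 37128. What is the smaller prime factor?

φ(n) = (p−1)(q−1) = n − (p+q) + 1, so p + q = 37523 − 37128 + 1 = 396.
p and q are the roots of t² − 396t + 37523 = 0.
Discriminant: 396² − 4·37523 = 156816 − 150092 = 6724; √6724 = 82.
q = (396 − 82)/2 = 157, p = (396 + 82)/2 = 239.
Check: 157 · 239 = 37523.

157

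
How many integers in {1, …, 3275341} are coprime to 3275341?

3207600

Factor: 3275341 = 109 · 151 · 199.
φ(3275341) = (109−1) · (151−1) · (199−1) = 108 · 150 · 198 = 3207600.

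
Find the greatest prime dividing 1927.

1927 = 41 · 47
47 is prime.
So 1927 = 41 · 47; the largest prime factor is 47.

47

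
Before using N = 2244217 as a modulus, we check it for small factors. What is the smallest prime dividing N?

41

2244217 is odd.
Digit sum 22, not divisible by 3.
Ends in 7: not divisible by 5.
7: 2244217 = 7·320602 + 3
11: 2244217 = 11·204019 + 8
13: 2244217 = 13·172632 + 1
17: 2244217 = 17·132012 + 13
19: 2244217 = 19·118116 + 13
23: 2244217 = 23·97574 + 15
29: 2244217 = 29·77386 + 23
31: 2244217 = 31·72394 + 3
37: 2244217 = 37·60654 + 19
41: 2244217 = 41·54737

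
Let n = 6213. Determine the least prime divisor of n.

6213 is odd.
Digit sum 12, divisible by 3.

3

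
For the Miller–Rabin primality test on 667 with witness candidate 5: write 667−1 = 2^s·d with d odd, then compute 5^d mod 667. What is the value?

332

667 − 1 = 666 = 2^1 · 333, so d = 333.
5^1 ≡ 5 (mod 667)
5^2 ≡ 5^2 = 25 ≡ 25 (mod 667)
5^4 ≡ 25^2 = 625 ≡ 625 (mod 667)
5^8 ≡ 625^2 = 390625 ≡ 430 (mod 667)
5^16 ≡ 430^2 = 184900 ≡ 141 (mod 667)
5^32 ≡ 141^2 = 19881 ≡ 538 (mod 667)
5^64 ≡ 538^2 = 289444 ≡ 633 (mod 667)
5^128 ≡ 633^2 = 400689 ≡ 489 (mod 667)
5^256 ≡ 489^2 = 239121 ≡ 335 (mod 667)
333 = 256 + 64 + 8 + 4 + 1 in binary powers of 2.
So 5^333 ≡ 335 · 633 · 430 · 625 · 5 ≡ 332 (mod 667).
Squaring chain: 332; never reaches −1, so base 5 is a Miller–Rabin witness that 667 is composite.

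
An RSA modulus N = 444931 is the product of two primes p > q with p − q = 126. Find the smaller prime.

607

Since p = q + 126, we have 444931 = q(q + 126), so q² + 126q − 444931 = 0.
Discriminant: 126² + 4·444931 = 15876 + 1779724 = 1795600; √1795600 = 1340.
q = (−126 + 1340)/2 = 607, and p = q + 126 = 733.
Check: 607 · 733 = 444931.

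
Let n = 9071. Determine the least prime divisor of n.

9071 is odd.
Digit sum 17, not divisible by 3.
Ends in 1: not divisible by 5.
7: 9071 = 7·1295 + 6
11: 9071 = 11·824 + 7
13: 9071 = 13·697 + 10
17: 9071 = 17·533 + 10
19: 9071 = 19·477 + 8
23: 9071 = 23·394 + 9
29: 9071 = 29·312 + 23
31: 9071 = 31·292 + 19
37: 9071 = 37·245 + 6
41: 9071 = 41·221 + 10
43: 9071 = 43·210 + 41
47: 9071 = 47·193

47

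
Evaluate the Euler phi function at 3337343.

3268000

Factor: 3337343 = 101 · 173 · 191.
φ(3337343) = (101−1) · (173−1) · (191−1) = 100 · 172 · 190 = 3268000.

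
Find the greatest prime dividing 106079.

61

106079 = 37 · 2867
2867 = 47 · 61
61 is prime.
So 106079 = 37 · 47 · 61; the largest prime factor is 61.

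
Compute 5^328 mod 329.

5^1 ≡ 5 (mod 329)
5^2 ≡ 5^2 = 25 ≡ 25 (mod 329)
5^4 ≡ 25^2 = 625 ≡ 296 (mod 329)
5^8 ≡ 296^2 = 87616 ≡ 102 (mod 329)
5^16 ≡ 102^2 = 10404 ≡ 205 (mod 329)
5^32 ≡ 205^2 = 42025 ≡ 242 (mod 329)
5^64 ≡ 242^2 = 58564 ≡ 2 (mod 329)
5^128 ≡ 2^2 = 4 ≡ 4 (mod 329)
5^256 ≡ 4^2 = 16 ≡ 16 (mod 329)
328 = 256 + 64 + 8 in binary powers of 2.
So 5^328 ≡ 16 · 2 · 102 ≡ 303 (mod 329).
Since 303 ≠ 1, base 5 is a Fermat witness: 329 is composite.

303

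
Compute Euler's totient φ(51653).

Factor: 51653 = 7 · 47 · 157.
φ(51653) = (7−1) · (47−1) · (157−1) = 6 · 46 · 156 = 43056.

43056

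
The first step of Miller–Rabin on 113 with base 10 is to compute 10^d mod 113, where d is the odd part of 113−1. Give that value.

65

113 − 1 = 112 = 2^4 · 7, so d = 7.
10^1 ≡ 10 (mod 113)
10^2 ≡ 10^2 = 100 ≡ 100 (mod 113)
10^4 ≡ 100^2 = 10000 ≡ 56 (mod 113)
7 = 4 + 2 + 1 in binary powers of 2.
So 10^7 ≡ 56 · 100 · 10 ≡ 65 (mod 113).
Squaring chain: 65 → 44 → 15 → 112; reaches −1, so base 10 does not prove 113 composite.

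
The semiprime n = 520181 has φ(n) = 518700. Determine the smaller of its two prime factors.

φ(n) = (p−1)(q−1) = n − (p+q) + 1, so p + q = 520181 − 518700 + 1 = 1482.
p and q are the roots of t² − 1482t + 520181 = 0.
Discriminant: 1482² − 4·520181 = 2196324 − 2080724 = 115600; √115600 = 340.
q = (1482 − 340)/2 = 571, p = (1482 + 340)/2 = 911.
Check: 571 · 911 = 520181.

571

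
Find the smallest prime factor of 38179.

38179 is odd.
Digit sum 28, not divisible by 3.
Ends in 9: not divisible by 5.
7: 38179 = 7·5454 + 1
11: 38179 = 11·3470 + 9
13: 38179 = 13·2936 + 11
17: 38179 = 17·2245 + 14
19: 38179 = 19·2009 + 8
23: 38179 = 23·1659 + 22
29: 38179 = 29·1316 + 15
31: 38179 = 31·1231 + 18
37: 38179 = 37·1031 + 32
41: 38179 = 41·931 + 8
43: 38179 = 43·887 + 38
47: 38179 = 47·812 + 15
53: 38179 = 53·720 + 19
59: 38179 = 59·647 + 6
61: 38179 = 61·625 + 54
67: 38179 = 67·569 + 56
71: 38179 = 71·537 + 52
73: 38179 = 73·523

73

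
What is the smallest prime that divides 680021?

29

680021 is odd.
Digit sum 17, not divisible by 3.
Ends in 1: not divisible by 5.
7: 680021 = 7·97145 + 6
11: 680021 = 11·61820 + 1
13: 680021 = 13·52309 + 4
17: 680021 = 17·40001 + 4
19: 680021 = 19·35790 + 11
23: 680021 = 23·29566 + 3
29: 680021 = 29·23449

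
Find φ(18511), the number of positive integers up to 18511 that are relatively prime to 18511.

Factor: 18511 = 107 · 173.
φ(18511) = (107−1) · (173−1) = 106 · 172 = 18232.

18232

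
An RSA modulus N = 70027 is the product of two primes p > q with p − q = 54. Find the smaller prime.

Since p = q + 54, we have 70027 = q(q + 54), so q² + 54q − 70027 = 0.
Discriminant: 54² + 4·70027 = 2916 + 280108 = 283024; √283024 = 532.
q = (−54 + 532)/2 = 239, and p = q + 54 = 293.
Check: 239 · 293 = 70027.

239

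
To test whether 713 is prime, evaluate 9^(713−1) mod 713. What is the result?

289

9^1 ≡ 9 (mod 713)
9^2 ≡ 9^2 = 81 ≡ 81 (mod 713)
9^4 ≡ 81^2 = 6561 ≡ 144 (mod 713)
9^8 ≡ 144^2 = 20736 ≡ 59 (mod 713)
9^16 ≡ 59^2 = 3481 ≡ 629 (mod 713)
9^32 ≡ 629^2 = 395641 ≡ 639 (mod 713)
9^64 ≡ 639^2 = 408321 ≡ 485 (mod 713)
9^128 ≡ 485^2 = 235225 ≡ 648 (mod 713)
9^256 ≡ 648^2 = 419904 ≡ 660 (mod 713)
9^512 ≡ 660^2 = 435600 ≡ 670 (mod 713)
712 = 512 + 128 + 64 + 8 in binary powers of 2.
So 9^712 ≡ 670 · 648 · 485 · 59 ≡ 289 (mod 713).
Since 289 ≠ 1, base 9 is a Fermat witness: 713 is composite.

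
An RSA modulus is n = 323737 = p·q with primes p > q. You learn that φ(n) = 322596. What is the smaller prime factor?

523

φ(n) = (p−1)(q−1) = n − (p+q) + 1, so p + q = 323737 − 322596 + 1 = 1142.
p and q are the roots of t² − 1142t + 323737 = 0.
Discriminant: 1142² − 4·323737 = 1304164 − 1294948 = 9216; √9216 = 96.
q = (1142 − 96)/2 = 523, p = (1142 + 96)/2 = 619.
Check: 523 · 619 = 323737.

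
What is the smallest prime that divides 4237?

4237 is odd.
Digit sum 16, not divisible by 3.
Ends in 7: not divisible by 5.
7: 4237 = 7·605 + 2
11: 4237 = 11·385 + 2
13: 4237 = 13·325 + 12
17: 4237 = 17·249 + 4
19: 4237 = 19·223

19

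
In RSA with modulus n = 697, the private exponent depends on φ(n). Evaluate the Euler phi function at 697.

Factor: 697 = 17 · 41.
φ(697) = (17−1) · (41−1) = 16 · 40 = 640.

640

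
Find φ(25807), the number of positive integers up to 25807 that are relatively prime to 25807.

Factor: 25807 = 131 · 197.
φ(25807) = (131−1) · (197−1) = 130 · 196 = 25480.

25480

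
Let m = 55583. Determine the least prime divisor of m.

11

55583 is odd.
Digit sum 26, not divisible by 3.
Ends in 3: not divisible by 5.
7: 55583 = 7·7940 + 3
11: 55583 = 11·5053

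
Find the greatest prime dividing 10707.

10707 = 3 · 3569
3569 = 43 · 83
83 is prime.
So 10707 = 3 · 43 · 83; the largest prime factor is 83.

83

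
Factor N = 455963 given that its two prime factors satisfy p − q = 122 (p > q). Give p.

739

Since p = q + 122, we have 455963 = q(q + 122), so q² + 122q − 455963 = 0.
Discriminant: 122² + 4·455963 = 14884 + 1823852 = 1838736; √1838736 = 1356.
q = (−122 + 1356)/2 = 617, and p = q + 122 = 739.
Check: 617 · 739 = 455963.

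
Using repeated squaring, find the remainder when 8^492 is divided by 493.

8^1 ≡ 8 (mod 493)
8^2 ≡ 8^2 = 64 ≡ 64 (mod 493)
8^4 ≡ 64^2 = 4096 ≡ 152 (mod 493)
8^8 ≡ 152^2 = 23104 ≡ 426 (mod 493)
8^16 ≡ 426^2 = 181476 ≡ 52 (mod 493)
8^32 ≡ 52^2 = 2704 ≡ 239 (mod 493)
8^64 ≡ 239^2 = 57121 ≡ 426 (mod 493)
8^128 ≡ 426^2 = 181476 ≡ 52 (mod 493)
8^256 ≡ 52^2 = 2704 ≡ 239 (mod 493)
492 = 256 + 128 + 64 + 32 + 8 + 4 in binary powers of 2.
So 8^492 ≡ 239 · 52 · 426 · 239 · 426 · 152 ≡ 458 (mod 493).
Since 458 ≠ 1, base 8 is a Fermat witness: 493 is composite.

458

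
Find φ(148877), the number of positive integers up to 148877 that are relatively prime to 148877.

146068

Factor: 148877 = 53^3.
φ(148877) = 53^2·(53−1) = 146068.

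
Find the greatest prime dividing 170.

17

170 = 2 · 85
85 = 5 · 17
17 is prime.
So 170 = 2 · 5 · 17; the largest prime factor is 17.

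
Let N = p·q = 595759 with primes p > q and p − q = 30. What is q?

757

Since p = q + 30, we have 595759 = q(q + 30), so q² + 30q − 595759 = 0.
Discriminant: 30² + 4·595759 = 900 + 2383036 = 2383936; √2383936 = 1544.
q = (−30 + 1544)/2 = 757, and p = q + 30 = 787.
Check: 757 · 787 = 595759.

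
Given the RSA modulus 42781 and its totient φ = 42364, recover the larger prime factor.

239

φ(n) = (p−1)(q−1) = n − (p+q) + 1, so p + q = 42781 − 42364 + 1 = 418.
p and q are the roots of t² − 418t + 42781 = 0.
Discriminant: 418² − 4·42781 = 174724 − 171124 = 3600; √3600 = 60.
q = (418 − 60)/2 = 179, p = (418 + 60)/2 = 239.
Check: 179 · 239 = 42781.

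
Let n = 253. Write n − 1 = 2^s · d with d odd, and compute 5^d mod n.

191

253 − 1 = 252 = 2^2 · 63, so d = 63.
5^1 ≡ 5 (mod 253)
5^2 ≡ 5^2 = 25 ≡ 25 (mod 253)
5^4 ≡ 25^2 = 625 ≡ 119 (mod 253)
5^8 ≡ 119^2 = 14161 ≡ 246 (mod 253)
5^16 ≡ 246^2 = 60516 ≡ 49 (mod 253)
5^32 ≡ 49^2 = 2401 ≡ 124 (mod 253)
63 = 32 + 16 + 8 + 4 + 2 + 1 in binary powers of 2.
So 5^63 ≡ 124 · 49 · 246 · 119 · 25 · 5 ≡ 191 (mod 253).
Squaring chain: 191 → 49; never reaches −1, so base 5 is a Miller–Rabin witness that 253 is composite.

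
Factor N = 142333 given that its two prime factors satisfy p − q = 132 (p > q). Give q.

317

Since p = q + 132, we have 142333 = q(q + 132), so q² + 132q − 142333 = 0.
Discriminant: 132² + 4·142333 = 17424 + 569332 = 586756; √586756 = 766.
q = (−132 + 766)/2 = 317, and p = q + 132 = 449.
Check: 317 · 449 = 142333.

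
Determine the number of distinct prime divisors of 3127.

3127 = 53 · 59
3127 = 53 · 59, which has 2 distinct prime factors.

2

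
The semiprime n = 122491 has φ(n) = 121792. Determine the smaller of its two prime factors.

347

φ(n) = (p−1)(q−1) = n − (p+q) + 1, so p + q = 122491 − 121792 + 1 = 700.
p and q are the roots of t² − 700t + 122491 = 0.
Discriminant: 700² − 4·122491 = 490000 − 489964 = 36; √36 = 6.
q = (700 − 6)/2 = 347, p = (700 + 6)/2 = 353.
Check: 347 · 353 = 122491.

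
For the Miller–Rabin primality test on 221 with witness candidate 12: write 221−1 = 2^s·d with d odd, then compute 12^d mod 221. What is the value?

194

221 − 1 = 220 = 2^2 · 55, so d = 55.
12^1 ≡ 12 (mod 221)
12^2 ≡ 12^2 = 144 ≡ 144 (mod 221)
12^4 ≡ 144^2 = 20736 ≡ 183 (mod 221)
12^8 ≡ 183^2 = 33489 ≡ 118 (mod 221)
12^16 ≡ 118^2 = 13924 ≡ 1 (mod 221)
12^32 ≡ 1^2 = 1 ≡ 1 (mod 221)
55 = 32 + 16 + 4 + 2 + 1 in binary powers of 2.
So 12^55 ≡ 1 · 1 · 183 · 144 · 12 ≡ 194 (mod 221).
Squaring chain: 194 → 66; never reaches −1, so base 12 is a Miller–Rabin witness that 221 is composite.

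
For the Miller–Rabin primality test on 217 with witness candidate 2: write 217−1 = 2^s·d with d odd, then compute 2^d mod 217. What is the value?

190

217 − 1 = 216 = 2^3 · 27, so d = 27.
2^1 ≡ 2 (mod 217)
2^2 ≡ 2^2 = 4 ≡ 4 (mod 217)
2^4 ≡ 4^2 = 16 ≡ 16 (mod 217)
2^8 ≡ 16^2 = 256 ≡ 39 (mod 217)
2^16 ≡ 39^2 = 1521 ≡ 2 (mod 217)
27 = 16 + 8 + 2 + 1 in binary powers of 2.
So 2^27 ≡ 2 · 39 · 4 · 2 ≡ 190 (mod 217).
Squaring chain: 190 → 78 → 8; never reaches −1, so base 2 is a Miller–Rabin witness that 217 is composite.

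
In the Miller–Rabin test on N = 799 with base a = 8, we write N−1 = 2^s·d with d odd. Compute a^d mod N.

799 − 1 = 798 = 2^1 · 399, so d = 399.
8^1 ≡ 8 (mod 799)
8^2 ≡ 8^2 = 64 ≡ 64 (mod 799)
8^4 ≡ 64^2 = 4096 ≡ 101 (mod 799)
8^8 ≡ 101^2 = 10201 ≡ 613 (mod 799)
8^16 ≡ 613^2 = 375769 ≡ 239 (mod 799)
8^32 ≡ 239^2 = 57121 ≡ 392 (mod 799)
8^64 ≡ 392^2 = 153664 ≡ 256 (mod 799)
8^128 ≡ 256^2 = 65536 ≡ 18 (mod 799)
8^256 ≡ 18^2 = 324 ≡ 324 (mod 799)
399 = 256 + 128 + 8 + 4 + 2 + 1 in binary powers of 2.
So 8^399 ≡ 324 · 18 · 613 · 101 · 64 · 8 ≡ 49 (mod 799).
Squaring chain: 49; never reaches −1, so base 8 is a Miller–Rabin witness that 799 is composite.

49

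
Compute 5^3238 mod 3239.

5^1 ≡ 5 (mod 3239)
5^2 ≡ 5^2 = 25 ≡ 25 (mod 3239)
5^4 ≡ 25^2 = 625 ≡ 625 (mod 3239)
5^8 ≡ 625^2 = 390625 ≡ 1945 (mod 3239)
5^16 ≡ 1945^2 = 3783025 ≡ 3112 (mod 3239)
5^32 ≡ 3112^2 = 9684544 ≡ 3173 (mod 3239)
5^64 ≡ 3173^2 = 10067929 ≡ 1117 (mod 3239)
5^128 ≡ 1117^2 = 1247689 ≡ 674 (mod 3239)
5^256 ≡ 674^2 = 454276 ≡ 816 (mod 3239)
5^512 ≡ 816^2 = 665856 ≡ 1861 (mod 3239)
5^1024 ≡ 1861^2 = 3463321 ≡ 830 (mod 3239)
5^2048 ≡ 830^2 = 688900 ≡ 2232 (mod 3239)
3238 = 2048 + 1024 + 128 + 32 + 4 + 2 in binary powers of 2.
So 5^3238 ≡ 2232 · 830 · 674 · 3173 · 625 · 25 ≡ 2770 (mod 3239).
Since 2770 ≠ 1, base 5 is a Fermat witness: 3239 is composite.

2770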